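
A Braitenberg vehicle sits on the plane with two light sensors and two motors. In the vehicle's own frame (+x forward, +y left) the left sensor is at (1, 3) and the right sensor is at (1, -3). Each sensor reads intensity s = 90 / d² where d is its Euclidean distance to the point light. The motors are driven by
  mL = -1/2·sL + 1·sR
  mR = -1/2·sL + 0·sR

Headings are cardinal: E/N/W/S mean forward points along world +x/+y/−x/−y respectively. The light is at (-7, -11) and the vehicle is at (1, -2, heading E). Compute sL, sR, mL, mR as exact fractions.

left sensor world pos  = (2, 1); dL² = 225
right sensor world pos = (2, -5); dR² = 117
sL = 90/225 = 2/5
sR = 90/117 = 10/13
mL = -1/2·sL + 1·sR = 37/65
mR = -1/2·sL + 0·sR = -1/5

2/5 10/13 37/65 -1/5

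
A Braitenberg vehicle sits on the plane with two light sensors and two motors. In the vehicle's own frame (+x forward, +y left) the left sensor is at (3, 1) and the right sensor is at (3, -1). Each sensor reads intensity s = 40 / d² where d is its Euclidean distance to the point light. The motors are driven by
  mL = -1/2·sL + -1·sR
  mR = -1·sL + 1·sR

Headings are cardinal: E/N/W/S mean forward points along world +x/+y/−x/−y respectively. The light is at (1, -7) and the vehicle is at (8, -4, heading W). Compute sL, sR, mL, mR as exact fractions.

left sensor world pos  = (5, -5); dL² = 20
right sensor world pos = (5, -3); dR² = 32
sL = 40/20 = 2
sR = 40/32 = 5/4
mL = -1/2·sL + -1·sR = -9/4
mR = -1·sL + 1·sR = -3/4

2 5/4 -9/4 -3/4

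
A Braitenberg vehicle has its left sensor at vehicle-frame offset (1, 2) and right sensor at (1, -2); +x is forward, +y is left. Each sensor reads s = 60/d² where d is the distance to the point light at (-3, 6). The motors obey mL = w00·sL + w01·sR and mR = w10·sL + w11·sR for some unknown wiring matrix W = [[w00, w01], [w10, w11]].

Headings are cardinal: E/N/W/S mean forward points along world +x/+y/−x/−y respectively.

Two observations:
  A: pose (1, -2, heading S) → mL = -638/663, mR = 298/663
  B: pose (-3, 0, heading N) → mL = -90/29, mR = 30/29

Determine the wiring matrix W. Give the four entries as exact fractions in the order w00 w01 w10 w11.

-1/2 -1 -1/2 1

obs A: pose=(1,-2,S) → sL=20/39, sR=12/17, mL=-638/663, mR=298/663
obs B: pose=(-3,0,N) → sL=60/29, sR=60/29, mL=-90/29, mR=30/29
sensor matrix S = [[20/39, 12/17], [60/29, 60/29]]; det S = -2560/6409
solve [mL_A; mL_B] = S·[w00; w01] and [mR_A; mR_B] = S·[w10; w11]:
  w00 = -1/2, w01 = -1, w10 = -1/2, w11 = 1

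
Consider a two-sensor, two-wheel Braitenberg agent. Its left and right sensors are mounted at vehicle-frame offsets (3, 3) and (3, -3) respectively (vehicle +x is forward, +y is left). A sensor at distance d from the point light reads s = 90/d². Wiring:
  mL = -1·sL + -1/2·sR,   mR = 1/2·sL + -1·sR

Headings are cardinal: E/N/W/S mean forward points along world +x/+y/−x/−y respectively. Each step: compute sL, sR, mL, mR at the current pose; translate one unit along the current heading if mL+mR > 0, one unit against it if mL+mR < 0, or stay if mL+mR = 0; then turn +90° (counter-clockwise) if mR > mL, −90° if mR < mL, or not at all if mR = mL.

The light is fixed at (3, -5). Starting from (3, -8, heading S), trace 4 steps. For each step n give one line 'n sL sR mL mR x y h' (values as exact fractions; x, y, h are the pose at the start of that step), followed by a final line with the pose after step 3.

0 2 2 -3 -1 3 -8 S
1 9 45/17 -351/34 63/34 3 -7 E
2 90/17 18 -243/17 -261/17 2 -7 N
3 45/2 9/4 -189/8 9 2 -8 E
final 1 -8 N

n=0: pose=(3,-8,S); sL=2, sR=2; mL=-3, mR=-1; mL+mR=-4 → advance -1; mR−mL=2 → turn +1·90°
n=1: pose=(3,-7,E); sL=9, sR=45/17; mL=-351/34, mR=63/34; mL+mR=-144/17 → advance -1; mR−mL=207/17 → turn +1·90°
n=2: pose=(2,-7,N); sL=90/17, sR=18; mL=-243/17, mR=-261/17; mL+mR=-504/17 → advance -1; mR−mL=-18/17 → turn -1·90°
n=3: pose=(2,-8,E); sL=45/2, sR=9/4; mL=-189/8, mR=9; mL+mR=-117/8 → advance -1; mR−mL=261/8 → turn +1·90°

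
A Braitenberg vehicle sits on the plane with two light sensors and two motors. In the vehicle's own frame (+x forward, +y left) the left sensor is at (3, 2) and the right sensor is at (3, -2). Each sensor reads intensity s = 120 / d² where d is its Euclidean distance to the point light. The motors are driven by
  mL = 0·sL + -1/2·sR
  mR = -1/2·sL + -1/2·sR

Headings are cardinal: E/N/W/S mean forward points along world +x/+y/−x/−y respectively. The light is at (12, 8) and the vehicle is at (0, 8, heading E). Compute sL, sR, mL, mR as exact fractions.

left sensor world pos  = (3, 10); dL² = 85
right sensor world pos = (3, 6); dR² = 85
sL = 120/85 = 24/17
sR = 120/85 = 24/17
mL = 0·sL + -1/2·sR = -12/17
mR = -1/2·sL + -1/2·sR = -24/17

24/17 24/17 -12/17 -24/17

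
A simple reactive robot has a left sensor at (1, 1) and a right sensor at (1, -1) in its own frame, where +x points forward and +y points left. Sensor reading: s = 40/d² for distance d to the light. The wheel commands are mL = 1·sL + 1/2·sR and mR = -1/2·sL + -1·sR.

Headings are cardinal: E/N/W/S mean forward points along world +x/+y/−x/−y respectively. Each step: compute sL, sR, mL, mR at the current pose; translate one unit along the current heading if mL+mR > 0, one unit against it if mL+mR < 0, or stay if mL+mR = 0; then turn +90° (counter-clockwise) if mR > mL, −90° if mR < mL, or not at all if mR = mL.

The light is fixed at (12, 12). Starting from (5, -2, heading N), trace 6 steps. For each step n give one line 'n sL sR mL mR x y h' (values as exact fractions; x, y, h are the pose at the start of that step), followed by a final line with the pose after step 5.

n=0: pose=(5,-2,N); sL=40/233, sR=8/41; mL=2572/9553, mR=-2684/9553; mL+mR=-112/9553 → advance -1; mR−mL=-5256/9553 → turn -1·90°
n=1: pose=(5,-3,E); sL=5/29, sR=10/73; mL=510/2117, mR=-945/4234; mL+mR=75/4234 → advance +1; mR−mL=-1965/4234 → turn -1·90°
n=2: pose=(6,-3,S); sL=40/281, sR=8/61; mL=3564/17141, mR=-3468/17141; mL+mR=96/17141 → advance +1; mR−mL=-7032/17141 → turn -1·90°
n=3: pose=(6,-4,W); sL=20/169, sR=20/137; mL=4430/23153, mR=-4750/23153; mL+mR=-320/23153 → advance -1; mR−mL=-9180/23153 → turn -1·90°
n=4: pose=(7,-4,N); sL=40/261, sR=40/241; mL=14860/62901, mR=-15260/62901; mL+mR=-400/62901 → advance -1; mR−mL=-10040/20967 → turn -1·90°
n=5: pose=(7,-5,E); sL=5/34, sR=2/17; mL=7/34, mR=-13/68; mL+mR=1/68 → advance +1; mR−mL=-27/68 → turn -1·90°

0 40/233 8/41 2572/9553 -2684/9553 5 -2 N
1 5/29 10/73 510/2117 -945/4234 5 -3 E
2 40/281 8/61 3564/17141 -3468/17141 6 -3 S
3 20/169 20/137 4430/23153 -4750/23153 6 -4 W
4 40/261 40/241 14860/62901 -15260/62901 7 -4 N
5 5/34 2/17 7/34 -13/68 7 -5 E
final 8 -5 S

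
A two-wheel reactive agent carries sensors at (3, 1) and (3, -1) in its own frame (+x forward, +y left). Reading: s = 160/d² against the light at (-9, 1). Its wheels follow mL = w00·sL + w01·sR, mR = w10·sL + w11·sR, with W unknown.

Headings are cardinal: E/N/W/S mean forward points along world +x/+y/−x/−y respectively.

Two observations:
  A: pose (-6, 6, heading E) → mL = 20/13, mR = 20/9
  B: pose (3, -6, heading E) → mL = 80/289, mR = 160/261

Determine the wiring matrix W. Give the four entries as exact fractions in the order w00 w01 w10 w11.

obs A: pose=(-6,6,E) → sL=20/9, sR=40/13, mL=20/13, mR=20/9
obs B: pose=(3,-6,E) → sL=160/261, sR=160/289, mL=80/289, mR=160/261
sensor matrix S = [[20/9, 40/13], [160/261, 160/289]]; det S = -214400/326859
solve [mL_A; mL_B] = S·[w00; w01] and [mR_A; mR_B] = S·[w10; w11]:
  w00 = 0, w01 = 1/2, w10 = 1, w11 = 0

0 1/2 1 0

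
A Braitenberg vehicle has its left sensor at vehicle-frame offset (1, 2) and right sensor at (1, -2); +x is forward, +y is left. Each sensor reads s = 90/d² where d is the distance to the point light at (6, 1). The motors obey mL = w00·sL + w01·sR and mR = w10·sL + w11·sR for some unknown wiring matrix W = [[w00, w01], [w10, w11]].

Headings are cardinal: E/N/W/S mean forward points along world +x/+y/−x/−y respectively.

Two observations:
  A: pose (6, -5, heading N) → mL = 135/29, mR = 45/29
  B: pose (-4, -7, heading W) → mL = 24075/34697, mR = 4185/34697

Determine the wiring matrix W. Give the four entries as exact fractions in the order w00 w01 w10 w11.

1 1/2 1 -1/2

obs A: pose=(6,-5,N) → sL=90/29, sR=90/29, mL=135/29, mR=45/29
obs B: pose=(-4,-7,W) → sL=90/221, sR=90/157, mL=24075/34697, mR=4185/34697
sensor matrix S = [[90/29, 90/29], [90/221, 90/157]]; det S = 518400/1006213
solve [mL_A; mL_B] = S·[w00; w01] and [mR_A; mR_B] = S·[w10; w11]:
  w00 = 1, w01 = 1/2, w10 = 1, w11 = -1/2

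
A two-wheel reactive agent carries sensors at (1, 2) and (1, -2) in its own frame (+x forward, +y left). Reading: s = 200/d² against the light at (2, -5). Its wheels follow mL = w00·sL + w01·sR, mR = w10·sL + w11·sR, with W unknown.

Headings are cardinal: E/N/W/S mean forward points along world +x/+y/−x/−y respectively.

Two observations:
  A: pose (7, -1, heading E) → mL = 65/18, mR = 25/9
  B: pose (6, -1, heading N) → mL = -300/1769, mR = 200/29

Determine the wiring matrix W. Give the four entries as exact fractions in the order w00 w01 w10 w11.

obs A: pose=(7,-1,E) → sL=25/9, sR=5, mL=65/18, mR=25/9
obs B: pose=(6,-1,N) → sL=200/29, sR=200/61, mL=-300/1769, mR=200/29
sensor matrix S = [[25/9, 5], [200/29, 200/61]]; det S = -404000/15921
solve [mL_A; mL_B] = S·[w00; w01] and [mR_A; mR_B] = S·[w10; w11]:
  w00 = -1/2, w01 = 1, w10 = 1, w11 = 0

-1/2 1 1 0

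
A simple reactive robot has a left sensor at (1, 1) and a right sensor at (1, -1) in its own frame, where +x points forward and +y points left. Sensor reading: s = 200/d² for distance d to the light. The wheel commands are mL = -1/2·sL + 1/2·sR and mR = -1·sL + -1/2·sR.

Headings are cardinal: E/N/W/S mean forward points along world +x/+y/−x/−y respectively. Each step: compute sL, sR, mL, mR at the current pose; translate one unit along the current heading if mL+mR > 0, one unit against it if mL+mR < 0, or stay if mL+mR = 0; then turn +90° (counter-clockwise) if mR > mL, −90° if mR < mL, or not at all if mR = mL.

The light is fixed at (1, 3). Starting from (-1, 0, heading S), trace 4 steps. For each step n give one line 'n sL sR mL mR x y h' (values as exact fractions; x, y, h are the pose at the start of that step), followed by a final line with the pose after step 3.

n=0: pose=(-1,0,S); sL=200/17, sR=8; mL=-32/17, mR=-268/17; mL+mR=-300/17 → advance -1; mR−mL=-236/17 → turn -1·90°
n=1: pose=(-1,1,W); sL=100/9, sR=20; mL=40/9, mR=-190/9; mL+mR=-50/3 → advance -1; mR−mL=-230/9 → turn -1·90°
n=2: pose=(0,1,N); sL=40, sR=200; mL=80, mR=-140; mL+mR=-60 → advance -1; mR−mL=-220 → turn -1·90°
n=3: pose=(0,0,E); sL=50, sR=25/2; mL=-75/4, mR=-225/4; mL+mR=-75 → advance -1; mR−mL=-75/2 → turn -1·90°

0 200/17 8 -32/17 -268/17 -1 0 S
1 100/9 20 40/9 -190/9 -1 1 W
2 40 200 80 -140 0 1 N
3 50 25/2 -75/4 -225/4 0 0 E
final -1 0 S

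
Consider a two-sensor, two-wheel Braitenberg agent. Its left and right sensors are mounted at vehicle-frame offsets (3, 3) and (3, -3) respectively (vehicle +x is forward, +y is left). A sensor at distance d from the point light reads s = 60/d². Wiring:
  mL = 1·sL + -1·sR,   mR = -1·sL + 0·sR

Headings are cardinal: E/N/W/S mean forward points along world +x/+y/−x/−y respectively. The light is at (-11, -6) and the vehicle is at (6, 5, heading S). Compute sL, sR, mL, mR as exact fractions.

left sensor world pos  = (9, 2); dL² = 464
right sensor world pos = (3, 2); dR² = 260
sL = 60/464 = 15/116
sR = 60/260 = 3/13
mL = 1·sL + -1·sR = -153/1508
mR = -1·sL + 0·sR = -15/116

15/116 3/13 -153/1508 -15/116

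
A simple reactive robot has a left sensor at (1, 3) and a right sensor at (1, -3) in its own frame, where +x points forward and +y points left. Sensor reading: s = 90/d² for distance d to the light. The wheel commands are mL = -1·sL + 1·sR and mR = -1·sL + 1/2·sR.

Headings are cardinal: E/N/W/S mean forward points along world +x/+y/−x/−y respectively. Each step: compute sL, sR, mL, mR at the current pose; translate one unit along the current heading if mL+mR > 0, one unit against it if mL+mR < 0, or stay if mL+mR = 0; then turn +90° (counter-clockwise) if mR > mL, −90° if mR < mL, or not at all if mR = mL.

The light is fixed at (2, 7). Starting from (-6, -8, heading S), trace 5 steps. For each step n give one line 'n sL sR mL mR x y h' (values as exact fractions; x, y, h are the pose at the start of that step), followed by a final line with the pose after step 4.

n=0: pose=(-6,-8,S); sL=90/281, sR=90/377; mL=-8640/105937, mR=-21285/105937; mL+mR=-29925/105937 → advance -1; mR−mL=-45/377 → turn -1·90°
n=1: pose=(-6,-7,W); sL=9/37, sR=45/101; mL=756/3737, mR=-153/7474; mL+mR=1359/7474 → advance +1; mR−mL=-45/202 → turn -1·90°
n=2: pose=(-7,-7,N); sL=90/313, sR=18/41; mL=1944/12833, mR=-873/12833; mL+mR=1071/12833 → advance +1; mR−mL=-9/41 → turn -1·90°
n=3: pose=(-7,-6,E); sL=45/82, sR=9/32; mL=-351/1312, mR=-1071/2624; mL+mR=-1773/2624 → advance -1; mR−mL=-9/64 → turn -1·90°
n=4: pose=(-8,-6,S); sL=18/49, sR=18/73; mL=-432/3577, mR=-873/3577; mL+mR=-1305/3577 → advance -1; mR−mL=-9/73 → turn -1·90°

0 90/281 90/377 -8640/105937 -21285/105937 -6 -8 S
1 9/37 45/101 756/3737 -153/7474 -6 -7 W
2 90/313 18/41 1944/12833 -873/12833 -7 -7 N
3 45/82 9/32 -351/1312 -1071/2624 -7 -6 E
4 18/49 18/73 -432/3577 -873/3577 -8 -6 S
final -8 -5 W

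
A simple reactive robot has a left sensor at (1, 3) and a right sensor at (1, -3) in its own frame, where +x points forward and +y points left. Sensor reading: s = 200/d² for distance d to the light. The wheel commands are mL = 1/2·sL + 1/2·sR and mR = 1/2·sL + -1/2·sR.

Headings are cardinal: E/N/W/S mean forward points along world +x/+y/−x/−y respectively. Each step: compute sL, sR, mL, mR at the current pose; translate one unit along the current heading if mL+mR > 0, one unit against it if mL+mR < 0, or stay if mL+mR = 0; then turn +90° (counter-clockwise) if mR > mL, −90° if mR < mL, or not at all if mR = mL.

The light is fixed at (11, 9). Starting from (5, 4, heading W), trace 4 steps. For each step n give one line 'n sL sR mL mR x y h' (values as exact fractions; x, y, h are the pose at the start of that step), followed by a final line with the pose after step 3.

0 200/113 200/53 16600/5989 -6000/5989 5 4 W
1 50/29 25/4 925/232 -525/232 4 4 N
2 200/37 40/17 2440/629 960/629 4 5 E
3 100/17 100/53 3500/901 1800/901 5 5 S
final 5 4 W

n=0: pose=(5,4,W); sL=200/113, sR=200/53; mL=16600/5989, mR=-6000/5989; mL+mR=200/113 → advance +1; mR−mL=-200/53 → turn -1·90°
n=1: pose=(4,4,N); sL=50/29, sR=25/4; mL=925/232, mR=-525/232; mL+mR=50/29 → advance +1; mR−mL=-25/4 → turn -1·90°
n=2: pose=(4,5,E); sL=200/37, sR=40/17; mL=2440/629, mR=960/629; mL+mR=200/37 → advance +1; mR−mL=-40/17 → turn -1·90°
n=3: pose=(5,5,S); sL=100/17, sR=100/53; mL=3500/901, mR=1800/901; mL+mR=100/17 → advance +1; mR−mL=-100/53 → turn -1·90°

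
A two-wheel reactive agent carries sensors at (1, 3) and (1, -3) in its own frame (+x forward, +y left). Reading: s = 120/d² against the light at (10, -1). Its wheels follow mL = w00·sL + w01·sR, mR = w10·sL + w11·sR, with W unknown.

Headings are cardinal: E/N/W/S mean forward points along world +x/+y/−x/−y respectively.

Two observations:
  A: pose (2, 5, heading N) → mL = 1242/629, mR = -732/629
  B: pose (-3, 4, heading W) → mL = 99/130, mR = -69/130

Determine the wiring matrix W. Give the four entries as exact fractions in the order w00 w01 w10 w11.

obs A: pose=(2,5,N) → sL=12/17, sR=60/37, mL=1242/629, mR=-732/629
obs B: pose=(-3,4,W) → sL=3/5, sR=6/13, mL=99/130, mR=-69/130
sensor matrix S = [[12/17, 60/37], [3/5, 6/13]]; det S = -5292/8177
solve [mL_A; mL_B] = S·[w00; w01] and [mR_A; mR_B] = S·[w10; w11]:
  w00 = 1/2, w01 = 1, w10 = -1/2, w11 = -1/2

1/2 1 -1/2 -1/2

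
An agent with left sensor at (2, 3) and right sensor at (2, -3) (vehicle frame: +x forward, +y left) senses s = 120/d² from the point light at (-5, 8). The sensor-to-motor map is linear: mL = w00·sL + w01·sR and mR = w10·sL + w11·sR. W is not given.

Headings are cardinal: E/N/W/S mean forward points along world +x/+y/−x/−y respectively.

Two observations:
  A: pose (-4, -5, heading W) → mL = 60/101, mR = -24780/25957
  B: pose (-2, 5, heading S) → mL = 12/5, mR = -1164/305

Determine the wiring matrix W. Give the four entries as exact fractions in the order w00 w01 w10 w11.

obs A: pose=(-4,-5,W) → sL=120/257, sR=120/101, mL=60/101, mR=-24780/25957
obs B: pose=(-2,5,S) → sL=120/61, sR=24/5, mL=12/5, mR=-1164/305
sensor matrix S = [[120/257, 120/101], [120/61, 24/5]]; det S = -152064/1583377
solve [mL_A; mL_B] = S·[w00; w01] and [mR_A; mR_B] = S·[w10; w11]:
  w00 = 0, w01 = 1/2, w10 = 1/2, w11 = -1

0 1/2 1/2 -1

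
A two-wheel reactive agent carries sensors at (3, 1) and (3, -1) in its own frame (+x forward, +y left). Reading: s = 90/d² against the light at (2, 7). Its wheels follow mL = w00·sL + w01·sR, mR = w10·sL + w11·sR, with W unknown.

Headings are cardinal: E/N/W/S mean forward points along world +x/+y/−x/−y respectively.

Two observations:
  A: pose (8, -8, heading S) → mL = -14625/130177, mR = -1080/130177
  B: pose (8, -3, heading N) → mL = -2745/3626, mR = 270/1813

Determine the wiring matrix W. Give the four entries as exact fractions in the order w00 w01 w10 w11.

obs A: pose=(8,-8,S) → sL=90/373, sR=90/349, mL=-14625/130177, mR=-1080/130177
obs B: pose=(8,-3,N) → sL=45/37, sR=45/49, mL=-2745/3626, mR=270/1813
sensor matrix S = [[90/373, 90/349], [45/37, 45/49]]; det S = -21724200/236010901
solve [mL_A; mL_B] = S·[w00; w01] and [mR_A; mR_B] = S·[w10; w11]:
  w00 = -1, w01 = 1/2, w10 = 1/2, w11 = -1/2

-1 1/2 1/2 -1/2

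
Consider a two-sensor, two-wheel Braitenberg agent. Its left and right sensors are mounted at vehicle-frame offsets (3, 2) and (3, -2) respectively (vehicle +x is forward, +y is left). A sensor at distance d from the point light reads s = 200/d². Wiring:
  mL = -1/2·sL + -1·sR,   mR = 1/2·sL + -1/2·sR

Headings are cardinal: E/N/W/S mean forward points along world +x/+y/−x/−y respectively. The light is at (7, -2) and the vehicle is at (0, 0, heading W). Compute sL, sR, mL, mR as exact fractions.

2 50/29 -79/29 4/29

left sensor world pos  = (-3, -2); dL² = 100
right sensor world pos = (-3, 2); dR² = 116
sL = 200/100 = 2
sR = 200/116 = 50/29
mL = -1/2·sL + -1·sR = -79/29
mR = 1/2·sL + -1/2·sR = 4/29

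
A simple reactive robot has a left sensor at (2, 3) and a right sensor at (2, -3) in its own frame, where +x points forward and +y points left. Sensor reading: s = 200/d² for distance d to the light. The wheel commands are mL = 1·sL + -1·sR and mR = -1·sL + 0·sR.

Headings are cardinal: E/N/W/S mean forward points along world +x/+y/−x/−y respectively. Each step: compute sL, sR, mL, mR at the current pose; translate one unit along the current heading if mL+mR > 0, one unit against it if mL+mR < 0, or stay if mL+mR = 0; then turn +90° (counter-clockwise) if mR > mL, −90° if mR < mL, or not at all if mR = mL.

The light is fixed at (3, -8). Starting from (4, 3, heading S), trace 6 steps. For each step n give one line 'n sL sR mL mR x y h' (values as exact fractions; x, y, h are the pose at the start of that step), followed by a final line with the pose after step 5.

0 200/97 40/17 -480/1649 -200/97 4 3 S
1 100/41 100/113 7200/4633 -100/41 4 4 W
2 200/197 200/221 4800/43537 -200/197 5 4 N
3 50/53 5/2 -165/106 -50/53 5 3 E
4 200/173 40/37 480/6401 -200/173 4 3 N
5 100/89 100/29 -6000/2581 -100/89 4 2 E
final 3 2 N

n=0: pose=(4,3,S); sL=200/97, sR=40/17; mL=-480/1649, mR=-200/97; mL+mR=-40/17 → advance -1; mR−mL=-2920/1649 → turn -1·90°
n=1: pose=(4,4,W); sL=100/41, sR=100/113; mL=7200/4633, mR=-100/41; mL+mR=-100/113 → advance -1; mR−mL=-18500/4633 → turn -1·90°
n=2: pose=(5,4,N); sL=200/197, sR=200/221; mL=4800/43537, mR=-200/197; mL+mR=-200/221 → advance -1; mR−mL=-49000/43537 → turn -1·90°
n=3: pose=(5,3,E); sL=50/53, sR=5/2; mL=-165/106, mR=-50/53; mL+mR=-5/2 → advance -1; mR−mL=65/106 → turn +1·90°
n=4: pose=(4,3,N); sL=200/173, sR=40/37; mL=480/6401, mR=-200/173; mL+mR=-40/37 → advance -1; mR−mL=-7880/6401 → turn -1·90°
n=5: pose=(4,2,E); sL=100/89, sR=100/29; mL=-6000/2581, mR=-100/89; mL+mR=-100/29 → advance -1; mR−mL=3100/2581 → turn +1·90°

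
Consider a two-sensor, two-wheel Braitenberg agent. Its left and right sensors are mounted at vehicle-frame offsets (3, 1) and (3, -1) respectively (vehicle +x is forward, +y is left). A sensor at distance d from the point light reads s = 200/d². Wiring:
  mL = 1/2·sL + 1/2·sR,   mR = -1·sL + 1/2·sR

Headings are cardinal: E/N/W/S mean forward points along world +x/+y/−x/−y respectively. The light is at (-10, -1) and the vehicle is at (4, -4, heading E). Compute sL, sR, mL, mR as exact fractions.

left sensor world pos  = (7, -3); dL² = 293
right sensor world pos = (7, -5); dR² = 305
sL = 200/293 = 200/293
sR = 200/305 = 40/61
mL = 1/2·sL + 1/2·sR = 11960/17873
mR = -1·sL + 1/2·sR = -6340/17873

200/293 40/61 11960/17873 -6340/17873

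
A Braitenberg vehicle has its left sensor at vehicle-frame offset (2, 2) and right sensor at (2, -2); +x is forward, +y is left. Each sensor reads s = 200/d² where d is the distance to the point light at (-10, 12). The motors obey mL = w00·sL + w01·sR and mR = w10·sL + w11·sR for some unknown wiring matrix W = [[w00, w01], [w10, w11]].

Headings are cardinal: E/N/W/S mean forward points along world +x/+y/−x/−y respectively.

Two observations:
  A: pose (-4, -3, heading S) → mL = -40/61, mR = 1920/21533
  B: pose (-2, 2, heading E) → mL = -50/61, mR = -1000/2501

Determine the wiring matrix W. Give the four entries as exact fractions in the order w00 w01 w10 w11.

obs A: pose=(-4,-3,S) → sL=200/353, sR=40/61, mL=-40/61, mR=1920/21533
obs B: pose=(-2,2,E) → sL=50/41, sR=50/61, mL=-50/61, mR=-1000/2501
sensor matrix S = [[200/353, 40/61], [50/41, 50/61]]; det S = -296000/882853
solve [mL_A; mL_B] = S·[w00; w01] and [mR_A; mR_B] = S·[w10; w11]:
  w00 = 0, w01 = -1, w10 = -1, w11 = 1

0 -1 -1 1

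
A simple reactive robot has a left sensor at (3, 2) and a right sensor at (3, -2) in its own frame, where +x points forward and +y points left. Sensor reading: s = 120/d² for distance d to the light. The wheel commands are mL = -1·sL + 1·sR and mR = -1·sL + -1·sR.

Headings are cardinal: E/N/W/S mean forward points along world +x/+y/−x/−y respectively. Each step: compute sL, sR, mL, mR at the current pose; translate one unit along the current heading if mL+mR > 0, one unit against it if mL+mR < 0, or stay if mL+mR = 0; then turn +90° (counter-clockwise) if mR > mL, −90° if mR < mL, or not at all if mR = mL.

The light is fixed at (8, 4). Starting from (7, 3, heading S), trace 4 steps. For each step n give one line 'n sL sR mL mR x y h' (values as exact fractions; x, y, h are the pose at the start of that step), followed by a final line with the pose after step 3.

n=0: pose=(7,3,S); sL=120/17, sR=24/5; mL=-192/85, mR=-1008/85; mL+mR=-240/17 → advance -1; mR−mL=-48/5 → turn -1·90°
n=1: pose=(7,4,W); sL=6, sR=6; mL=0, mR=-12; mL+mR=-12 → advance -1; mR−mL=-12 → turn -1·90°
n=2: pose=(8,4,N); sL=120/13, sR=120/13; mL=0, mR=-240/13; mL+mR=-240/13 → advance -1; mR−mL=-240/13 → turn -1·90°
n=3: pose=(8,3,E); sL=12, sR=20/3; mL=-16/3, mR=-56/3; mL+mR=-24 → advance -1; mR−mL=-40/3 → turn -1·90°

0 120/17 24/5 -192/85 -1008/85 7 3 S
1 6 6 0 -12 7 4 W
2 120/13 120/13 0 -240/13 8 4 N
3 12 20/3 -16/3 -56/3 8 3 E
final 7 3 S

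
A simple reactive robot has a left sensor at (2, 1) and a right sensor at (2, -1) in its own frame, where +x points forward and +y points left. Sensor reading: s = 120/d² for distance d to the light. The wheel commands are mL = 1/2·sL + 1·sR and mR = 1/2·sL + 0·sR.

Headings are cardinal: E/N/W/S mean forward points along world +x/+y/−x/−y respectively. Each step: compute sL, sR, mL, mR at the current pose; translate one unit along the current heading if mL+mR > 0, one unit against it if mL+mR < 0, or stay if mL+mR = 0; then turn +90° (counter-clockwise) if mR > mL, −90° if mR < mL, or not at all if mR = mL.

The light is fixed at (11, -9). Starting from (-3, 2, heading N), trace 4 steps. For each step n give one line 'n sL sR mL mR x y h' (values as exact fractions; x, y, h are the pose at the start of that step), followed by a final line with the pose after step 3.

0 60/197 60/169 16890/33293 30/197 -3 2 N
1 120/313 24/53 10692/16589 60/313 -3 3 E
2 30/61 15/37 1470/2257 15/61 -2 3 S
3 24/65 40/123 4076/7995 12/65 -2 2 W
final -3 2 N

n=0: pose=(-3,2,N); sL=60/197, sR=60/169; mL=16890/33293, mR=30/197; mL+mR=21960/33293 → advance +1; mR−mL=-60/169 → turn -1·90°
n=1: pose=(-3,3,E); sL=120/313, sR=24/53; mL=10692/16589, mR=60/313; mL+mR=13872/16589 → advance +1; mR−mL=-24/53 → turn -1·90°
n=2: pose=(-2,3,S); sL=30/61, sR=15/37; mL=1470/2257, mR=15/61; mL+mR=2025/2257 → advance +1; mR−mL=-15/37 → turn -1·90°
n=3: pose=(-2,2,W); sL=24/65, sR=40/123; mL=4076/7995, mR=12/65; mL+mR=5552/7995 → advance +1; mR−mL=-40/123 → turn -1·90°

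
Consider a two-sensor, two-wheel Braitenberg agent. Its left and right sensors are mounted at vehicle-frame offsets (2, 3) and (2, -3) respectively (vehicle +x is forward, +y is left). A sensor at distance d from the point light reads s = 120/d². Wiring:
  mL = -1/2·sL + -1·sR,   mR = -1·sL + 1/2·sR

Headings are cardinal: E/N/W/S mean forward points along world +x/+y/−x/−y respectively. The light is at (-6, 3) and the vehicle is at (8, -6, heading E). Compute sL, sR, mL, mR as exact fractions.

30/73 3/10 -369/730 -381/1460

left sensor world pos  = (10, -3); dL² = 292
right sensor world pos = (10, -9); dR² = 400
sL = 120/292 = 30/73
sR = 120/400 = 3/10
mL = -1/2·sL + -1·sR = -369/730
mR = -1·sL + 1/2·sR = -381/1460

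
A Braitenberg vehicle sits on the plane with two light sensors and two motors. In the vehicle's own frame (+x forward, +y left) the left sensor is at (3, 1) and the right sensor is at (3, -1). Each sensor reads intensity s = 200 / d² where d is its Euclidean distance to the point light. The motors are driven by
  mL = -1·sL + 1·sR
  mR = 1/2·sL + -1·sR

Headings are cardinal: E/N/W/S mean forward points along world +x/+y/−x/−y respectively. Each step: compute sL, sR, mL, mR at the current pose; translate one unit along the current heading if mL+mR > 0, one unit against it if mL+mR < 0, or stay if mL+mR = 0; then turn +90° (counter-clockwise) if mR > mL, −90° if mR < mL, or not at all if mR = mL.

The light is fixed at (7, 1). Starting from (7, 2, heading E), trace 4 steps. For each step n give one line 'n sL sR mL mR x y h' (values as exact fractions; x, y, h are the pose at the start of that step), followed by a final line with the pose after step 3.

n=0: pose=(7,2,E); sL=200/13, sR=200/9; mL=800/117, mR=-1700/117; mL+mR=-100/13 → advance -1; mR−mL=-2500/117 → turn -1·90°
n=1: pose=(6,2,S); sL=50, sR=25; mL=-25, mR=0; mL+mR=-25 → advance -1; mR−mL=25 → turn +1·90°
n=2: pose=(6,3,E); sL=200/13, sR=40; mL=320/13, mR=-420/13; mL+mR=-100/13 → advance -1; mR−mL=-740/13 → turn -1·90°
n=3: pose=(5,3,S); sL=100, sR=20; mL=-80, mR=30; mL+mR=-50 → advance -1; mR−mL=110 → turn +1·90°

0 200/13 200/9 800/117 -1700/117 7 2 E
1 50 25 -25 0 6 2 S
2 200/13 40 320/13 -420/13 6 3 E
3 100 20 -80 30 5 3 S
final 5 4 E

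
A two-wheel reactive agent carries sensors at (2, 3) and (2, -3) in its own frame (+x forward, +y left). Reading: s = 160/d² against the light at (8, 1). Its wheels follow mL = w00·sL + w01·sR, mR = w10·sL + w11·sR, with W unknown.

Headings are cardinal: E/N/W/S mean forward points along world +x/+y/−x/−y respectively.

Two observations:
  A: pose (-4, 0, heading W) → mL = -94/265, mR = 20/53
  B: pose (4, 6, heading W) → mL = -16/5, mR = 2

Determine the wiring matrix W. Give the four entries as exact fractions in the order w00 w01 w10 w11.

obs A: pose=(-4,0,W) → sL=40/53, sR=4/5, mL=-94/265, mR=20/53
obs B: pose=(4,6,W) → sL=4, sR=8/5, mL=-16/5, mR=2
sensor matrix S = [[40/53, 4/5], [4, 8/5]]; det S = -528/265
solve [mL_A; mL_B] = S·[w00; w01] and [mR_A; mR_B] = S·[w10; w11]:
  w00 = -1, w01 = 1/2, w10 = 1/2, w11 = 0

-1 1/2 1/2 0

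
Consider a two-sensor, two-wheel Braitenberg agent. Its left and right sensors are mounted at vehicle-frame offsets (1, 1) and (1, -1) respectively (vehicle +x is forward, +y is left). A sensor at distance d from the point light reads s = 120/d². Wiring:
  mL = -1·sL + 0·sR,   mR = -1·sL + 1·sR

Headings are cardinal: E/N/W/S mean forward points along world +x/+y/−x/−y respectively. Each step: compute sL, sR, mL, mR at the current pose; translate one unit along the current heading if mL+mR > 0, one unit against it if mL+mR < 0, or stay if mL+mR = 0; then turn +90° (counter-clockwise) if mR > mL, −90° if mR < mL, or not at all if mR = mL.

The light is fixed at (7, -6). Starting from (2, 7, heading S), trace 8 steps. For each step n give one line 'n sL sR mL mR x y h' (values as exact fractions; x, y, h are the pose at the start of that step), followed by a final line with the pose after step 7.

0 3/4 2/3 -3/4 -1/12 2 7 S
1 120/241 24/37 -120/241 1344/8917 2 8 E
2 60/137 12/25 -60/137 144/3425 1 8 N
3 120/193 24/49 -120/193 -1248/9457 1 7 W
4 3/4 2/3 -3/4 -1/12 2 7 S
5 120/241 24/37 -120/241 1344/8917 2 8 E
6 60/137 12/25 -60/137 144/3425 1 8 N
7 120/193 24/49 -120/193 -1248/9457 1 7 W
final 2 7 S

n=0: pose=(2,7,S); sL=3/4, sR=2/3; mL=-3/4, mR=-1/12; mL+mR=-5/6 → advance -1; mR−mL=2/3 → turn +1·90°
n=1: pose=(2,8,E); sL=120/241, sR=24/37; mL=-120/241, mR=1344/8917; mL+mR=-3096/8917 → advance -1; mR−mL=24/37 → turn +1·90°
n=2: pose=(1,8,N); sL=60/137, sR=12/25; mL=-60/137, mR=144/3425; mL+mR=-1356/3425 → advance -1; mR−mL=12/25 → turn +1·90°
n=3: pose=(1,7,W); sL=120/193, sR=24/49; mL=-120/193, mR=-1248/9457; mL+mR=-7128/9457 → advance -1; mR−mL=24/49 → turn +1·90°
n=4: pose=(2,7,S); sL=3/4, sR=2/3; mL=-3/4, mR=-1/12; mL+mR=-5/6 → advance -1; mR−mL=2/3 → turn +1·90°
n=5: pose=(2,8,E); sL=120/241, sR=24/37; mL=-120/241, mR=1344/8917; mL+mR=-3096/8917 → advance -1; mR−mL=24/37 → turn +1·90°
n=6: pose=(1,8,N); sL=60/137, sR=12/25; mL=-60/137, mR=144/3425; mL+mR=-1356/3425 → advance -1; mR−mL=12/25 → turn +1·90°
n=7: pose=(1,7,W); sL=120/193, sR=24/49; mL=-120/193, mR=-1248/9457; mL+mR=-7128/9457 → advance -1; mR−mL=24/49 → turn +1·90°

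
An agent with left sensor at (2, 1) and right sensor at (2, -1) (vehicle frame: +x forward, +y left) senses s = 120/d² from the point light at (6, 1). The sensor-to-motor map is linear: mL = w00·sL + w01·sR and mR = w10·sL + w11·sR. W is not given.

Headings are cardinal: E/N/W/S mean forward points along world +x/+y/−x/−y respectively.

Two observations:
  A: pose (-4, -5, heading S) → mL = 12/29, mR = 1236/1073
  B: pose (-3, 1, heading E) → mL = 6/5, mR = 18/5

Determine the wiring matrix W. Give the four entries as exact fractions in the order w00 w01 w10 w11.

1/2 0 1 1/2

obs A: pose=(-4,-5,S) → sL=24/29, sR=24/37, mL=12/29, mR=1236/1073
obs B: pose=(-3,1,E) → sL=12/5, sR=12/5, mL=6/5, mR=18/5
sensor matrix S = [[24/29, 24/37], [12/5, 12/5]]; det S = 2304/5365
solve [mL_A; mL_B] = S·[w00; w01] and [mR_A; mR_B] = S·[w10; w11]:
  w00 = 1/2, w01 = 0, w10 = 1, w11 = 1/2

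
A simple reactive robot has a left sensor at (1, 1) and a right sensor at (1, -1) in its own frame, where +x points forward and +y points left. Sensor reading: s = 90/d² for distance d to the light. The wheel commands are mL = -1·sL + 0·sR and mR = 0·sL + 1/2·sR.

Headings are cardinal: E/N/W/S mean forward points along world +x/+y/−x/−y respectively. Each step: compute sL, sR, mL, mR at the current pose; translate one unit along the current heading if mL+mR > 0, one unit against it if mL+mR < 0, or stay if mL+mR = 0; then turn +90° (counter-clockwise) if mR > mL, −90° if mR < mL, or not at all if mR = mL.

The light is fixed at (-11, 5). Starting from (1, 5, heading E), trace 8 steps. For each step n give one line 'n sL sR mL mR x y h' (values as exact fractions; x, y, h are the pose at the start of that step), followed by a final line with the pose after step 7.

n=0: pose=(1,5,E); sL=9/17, sR=9/17; mL=-9/17, mR=9/34; mL+mR=-9/34 → advance -1; mR−mL=27/34 → turn +1·90°
n=1: pose=(0,5,N); sL=90/101, sR=18/29; mL=-90/101, mR=9/29; mL+mR=-1701/2929 → advance -1; mR−mL=3519/2929 → turn +1·90°
n=2: pose=(0,4,W); sL=45/52, sR=9/10; mL=-45/52, mR=9/20; mL+mR=-27/65 → advance -1; mR−mL=171/130 → turn +1·90°
n=3: pose=(1,4,S); sL=90/173, sR=18/25; mL=-90/173, mR=9/25; mL+mR=-693/4325 → advance -1; mR−mL=3807/4325 → turn +1·90°
n=4: pose=(1,5,E); sL=9/17, sR=9/17; mL=-9/17, mR=9/34; mL+mR=-9/34 → advance -1; mR−mL=27/34 → turn +1·90°
n=5: pose=(0,5,N); sL=90/101, sR=18/29; mL=-90/101, mR=9/29; mL+mR=-1701/2929 → advance -1; mR−mL=3519/2929 → turn +1·90°
n=6: pose=(0,4,W); sL=45/52, sR=9/10; mL=-45/52, mR=9/20; mL+mR=-27/65 → advance -1; mR−mL=171/130 → turn +1·90°
n=7: pose=(1,4,S); sL=90/173, sR=18/25; mL=-90/173, mR=9/25; mL+mR=-693/4325 → advance -1; mR−mL=3807/4325 → turn +1·90°

0 9/17 9/17 -9/17 9/34 1 5 E
1 90/101 18/29 -90/101 9/29 0 5 N
2 45/52 9/10 -45/52 9/20 0 4 W
3 90/173 18/25 -90/173 9/25 1 4 S
4 9/17 9/17 -9/17 9/34 1 5 E
5 90/101 18/29 -90/101 9/29 0 5 N
6 45/52 9/10 -45/52 9/20 0 4 W
7 90/173 18/25 -90/173 9/25 1 4 S
final 1 5 E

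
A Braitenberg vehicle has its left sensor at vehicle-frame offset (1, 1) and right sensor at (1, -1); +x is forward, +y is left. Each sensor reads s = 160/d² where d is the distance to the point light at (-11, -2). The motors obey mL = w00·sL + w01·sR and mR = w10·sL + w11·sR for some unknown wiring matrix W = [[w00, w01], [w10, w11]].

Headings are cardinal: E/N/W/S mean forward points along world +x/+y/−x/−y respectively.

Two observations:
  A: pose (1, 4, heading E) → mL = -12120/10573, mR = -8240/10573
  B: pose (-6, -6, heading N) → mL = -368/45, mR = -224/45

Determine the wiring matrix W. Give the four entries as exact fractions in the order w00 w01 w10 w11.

obs A: pose=(1,4,E) → sL=80/109, sR=80/97, mL=-12120/10573, mR=-8240/10573
obs B: pose=(-6,-6,N) → sL=32/5, sR=32/9, mL=-368/45, mR=-224/45
sensor matrix S = [[80/109, 80/97], [32/5, 32/9]]; det S = -253952/95157
solve [mL_A; mL_B] = S·[w00; w01] and [mR_A; mR_B] = S·[w10; w11]:
  w00 = -1, w01 = -1/2, w10 = -1/2, w11 = -1/2

-1 -1/2 -1/2 -1/2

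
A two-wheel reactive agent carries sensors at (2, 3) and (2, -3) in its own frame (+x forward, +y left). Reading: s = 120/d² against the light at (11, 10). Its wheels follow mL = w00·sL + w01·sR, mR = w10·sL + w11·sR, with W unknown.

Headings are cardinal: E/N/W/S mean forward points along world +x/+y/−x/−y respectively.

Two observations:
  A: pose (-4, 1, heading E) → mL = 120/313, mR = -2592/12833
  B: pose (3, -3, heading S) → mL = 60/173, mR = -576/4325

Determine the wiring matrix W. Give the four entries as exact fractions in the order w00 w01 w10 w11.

obs A: pose=(-4,1,E) → sL=24/41, sR=120/313, mL=120/313, mR=-2592/12833
obs B: pose=(3,-3,S) → sL=12/25, sR=60/173, mL=60/173, mR=-576/4325
sensor matrix S = [[24/41, 120/313], [12/25, 60/173]]; det S = 210816/11100545
solve [mL_A; mL_B] = S·[w00; w01] and [mR_A; mR_B] = S·[w10; w11]:
  w00 = 0, w01 = 1, w10 = -1, w11 = 1

0 1 -1 1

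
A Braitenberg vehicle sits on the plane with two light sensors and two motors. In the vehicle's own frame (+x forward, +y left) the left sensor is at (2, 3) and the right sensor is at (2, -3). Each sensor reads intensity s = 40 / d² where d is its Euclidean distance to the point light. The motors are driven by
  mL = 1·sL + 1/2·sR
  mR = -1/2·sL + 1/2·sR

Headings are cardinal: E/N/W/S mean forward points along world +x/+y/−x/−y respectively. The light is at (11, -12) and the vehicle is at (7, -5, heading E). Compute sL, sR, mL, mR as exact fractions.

left sensor world pos  = (9, -2); dL² = 104
right sensor world pos = (9, -8); dR² = 20
sL = 40/104 = 5/13
sR = 40/20 = 2
mL = 1·sL + 1/2·sR = 18/13
mR = -1/2·sL + 1/2·sR = 21/26

5/13 2 18/13 21/26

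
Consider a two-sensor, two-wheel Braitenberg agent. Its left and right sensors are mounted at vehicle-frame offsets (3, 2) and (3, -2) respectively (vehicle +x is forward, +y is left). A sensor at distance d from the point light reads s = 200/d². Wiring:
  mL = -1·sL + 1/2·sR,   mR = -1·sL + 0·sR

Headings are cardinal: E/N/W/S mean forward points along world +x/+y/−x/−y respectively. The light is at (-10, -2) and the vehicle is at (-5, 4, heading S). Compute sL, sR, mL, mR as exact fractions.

100/29 100/9 550/261 -100/29

left sensor world pos  = (-3, 1); dL² = 58
right sensor world pos = (-7, 1); dR² = 18
sL = 200/58 = 100/29
sR = 200/18 = 100/9
mL = -1·sL + 1/2·sR = 550/261
mR = -1·sL + 0·sR = -100/29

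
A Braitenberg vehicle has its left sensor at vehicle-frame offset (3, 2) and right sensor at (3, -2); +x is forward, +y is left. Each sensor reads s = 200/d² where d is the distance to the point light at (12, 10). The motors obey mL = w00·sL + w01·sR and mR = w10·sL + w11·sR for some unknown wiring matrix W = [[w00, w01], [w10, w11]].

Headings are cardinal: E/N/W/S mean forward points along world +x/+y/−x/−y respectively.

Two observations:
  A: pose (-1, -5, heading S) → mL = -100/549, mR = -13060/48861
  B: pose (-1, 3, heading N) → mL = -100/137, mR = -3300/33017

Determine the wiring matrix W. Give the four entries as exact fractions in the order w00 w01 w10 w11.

0 -1/2 -1 1/2

obs A: pose=(-1,-5,S) → sL=40/89, sR=200/549, mL=-100/549, mR=-13060/48861
obs B: pose=(-1,3,N) → sL=200/241, sR=200/137, mL=-100/137, mR=-3300/33017
sensor matrix S = [[40/89, 200/549], [200/241, 200/137]]; det S = 570752000/1613243637
solve [mL_A; mL_B] = S·[w00; w01] and [mR_A; mR_B] = S·[w10; w11]:
  w00 = 0, w01 = -1/2, w10 = -1, w11 = 1/2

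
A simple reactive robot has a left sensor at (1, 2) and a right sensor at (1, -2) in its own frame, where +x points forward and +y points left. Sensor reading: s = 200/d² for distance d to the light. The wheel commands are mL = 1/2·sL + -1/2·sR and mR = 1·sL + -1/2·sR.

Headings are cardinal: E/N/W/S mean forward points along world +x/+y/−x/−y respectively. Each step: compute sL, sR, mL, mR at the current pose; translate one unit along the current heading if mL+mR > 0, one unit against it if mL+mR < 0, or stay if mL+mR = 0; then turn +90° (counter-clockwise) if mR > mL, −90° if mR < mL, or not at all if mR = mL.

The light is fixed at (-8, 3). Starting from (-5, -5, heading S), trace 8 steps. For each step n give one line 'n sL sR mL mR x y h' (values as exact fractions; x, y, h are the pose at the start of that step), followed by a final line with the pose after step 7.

0 100/53 100/41 -600/2173 1450/2173 -5 -5 S
1 40/13 200/137 1440/1781 4180/1781 -5 -6 E
2 50/17 2 8/17 33/17 -4 -6 N
3 200/109 40/9 -1280/981 -380/981 -4 -5 W
4 20/13 20/9 -40/117 50/117 -3 -5 S
5 40/17 200/157 1440/2669 4580/2669 -3 -6 E
6 5/2 25/16 15/32 55/32 -2 -6 N
7 8/5 200/61 -256/305 -12/305 -2 -5 W
final -1 -5 S

n=0: pose=(-5,-5,S); sL=100/53, sR=100/41; mL=-600/2173, mR=1450/2173; mL+mR=850/2173 → advance +1; mR−mL=50/53 → turn +1·90°
n=1: pose=(-5,-6,E); sL=40/13, sR=200/137; mL=1440/1781, mR=4180/1781; mL+mR=5620/1781 → advance +1; mR−mL=20/13 → turn +1·90°
n=2: pose=(-4,-6,N); sL=50/17, sR=2; mL=8/17, mR=33/17; mL+mR=41/17 → advance +1; mR−mL=25/17 → turn +1·90°
n=3: pose=(-4,-5,W); sL=200/109, sR=40/9; mL=-1280/981, mR=-380/981; mL+mR=-1660/981 → advance -1; mR−mL=100/109 → turn +1·90°
n=4: pose=(-3,-5,S); sL=20/13, sR=20/9; mL=-40/117, mR=50/117; mL+mR=10/117 → advance +1; mR−mL=10/13 → turn +1·90°
n=5: pose=(-3,-6,E); sL=40/17, sR=200/157; mL=1440/2669, mR=4580/2669; mL+mR=6020/2669 → advance +1; mR−mL=20/17 → turn +1·90°
n=6: pose=(-2,-6,N); sL=5/2, sR=25/16; mL=15/32, mR=55/32; mL+mR=35/16 → advance +1; mR−mL=5/4 → turn +1·90°
n=7: pose=(-2,-5,W); sL=8/5, sR=200/61; mL=-256/305, mR=-12/305; mL+mR=-268/305 → advance -1; mR−mL=4/5 → turn +1·90°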